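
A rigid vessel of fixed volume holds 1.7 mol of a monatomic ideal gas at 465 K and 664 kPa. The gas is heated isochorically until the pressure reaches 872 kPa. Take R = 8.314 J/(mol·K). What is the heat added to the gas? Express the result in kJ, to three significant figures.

Q ≈ 3.09 kJ

Constant volume ⇒ W = 0, so Q = ΔU = nCᵥΔT with Cᵥ = 3R/2 = 12.47 J/(mol·K).
At constant V, T₂/T₁ = P₂/P₁ ⇒ ΔT = T₁(P₂/P₁ − 1) = 465·(872/664 − 1) = 145.7 K.
ΔU = (1.7)(12.47)(145.7) = 3088 J.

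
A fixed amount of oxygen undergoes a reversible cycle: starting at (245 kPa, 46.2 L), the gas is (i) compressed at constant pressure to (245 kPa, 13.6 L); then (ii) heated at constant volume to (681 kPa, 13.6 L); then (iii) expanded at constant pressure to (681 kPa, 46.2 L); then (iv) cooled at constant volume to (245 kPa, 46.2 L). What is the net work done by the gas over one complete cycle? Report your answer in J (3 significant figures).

W_net ≈ 14200 J

Constant-volume legs do no work.
W(i) = (245)(13.6 − 46.2) = -7987 J; W(iii) = (681)(46.2 − 13.6) = 22201 J.
W_net = -7987 + 22201 = 14214 J (the clockwise enclosed area).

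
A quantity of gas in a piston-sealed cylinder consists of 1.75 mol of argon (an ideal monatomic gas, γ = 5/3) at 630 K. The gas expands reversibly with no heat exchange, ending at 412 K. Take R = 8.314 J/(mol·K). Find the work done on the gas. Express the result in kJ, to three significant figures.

W ≈ -4.76 kJ

Adiabatic ⇒ Q = 0, so W_by = −ΔU = nCᵥ(T₁ − T₂).
Cᵥ = 3R/2 = 12.47 J/(mol·K).
W = (1.75)(12.47)(630 − 412) = 4758 J.
Work on gas = −W_by = -4758 J.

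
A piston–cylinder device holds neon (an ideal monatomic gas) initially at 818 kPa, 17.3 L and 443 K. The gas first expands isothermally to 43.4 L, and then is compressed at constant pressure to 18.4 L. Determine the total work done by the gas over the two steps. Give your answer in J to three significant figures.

W_total ≈ 4860 J

Step 1 (isothermal): W = P₁V₁ ln(V₂/V₁) = (14151) ln(43.4/17.3) = 13016 J.
After step 1: P = 326.1 kPa, V = 43.4 L, T = 443 K.
Step 2 (isobaric): W = PΔV = (326.1 kPa)(18.4 − 43.4 L) = -8152 J.
W_total = 13016 − 8152 = 4864 J.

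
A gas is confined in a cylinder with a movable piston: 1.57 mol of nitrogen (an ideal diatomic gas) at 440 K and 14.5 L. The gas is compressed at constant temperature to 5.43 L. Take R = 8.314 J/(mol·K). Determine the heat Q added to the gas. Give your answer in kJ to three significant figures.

Q ≈ -5.64 kJ

Isothermal ⇒ ΔU = 0, so Q = W = nRT ln(V₂/V₁).
Q = (1.57)(8.314)(440) ln(5.43/14.5) = 5743 × -0.9822 = -5641 J.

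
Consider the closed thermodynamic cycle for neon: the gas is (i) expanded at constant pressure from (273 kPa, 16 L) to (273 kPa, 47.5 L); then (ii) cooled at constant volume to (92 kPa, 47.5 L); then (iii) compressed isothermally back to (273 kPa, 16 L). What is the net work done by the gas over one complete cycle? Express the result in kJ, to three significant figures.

Leg (i): W = PΔV = (273)(47.5 − 16) = 8600 J.
Leg (ii): W = 0.
Leg (iii): W = PᵢVᵢ ln(V_f/Vᵢ) = (4370) ln(16/47.5) = -4755 J.
W_net = 8600 − 4755 = 3844 J.

W_net ≈ 3.84 kJ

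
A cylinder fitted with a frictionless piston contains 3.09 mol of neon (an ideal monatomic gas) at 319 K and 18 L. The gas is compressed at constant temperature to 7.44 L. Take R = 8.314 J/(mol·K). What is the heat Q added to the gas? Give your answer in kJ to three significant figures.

Q ≈ -7.24 kJ

Isothermal ⇒ ΔU = 0, so Q = W = nRT ln(V₂/V₁).
Q = (3.09)(8.314)(319) ln(7.44/18) = 8195 × -0.8835 = -7240 J.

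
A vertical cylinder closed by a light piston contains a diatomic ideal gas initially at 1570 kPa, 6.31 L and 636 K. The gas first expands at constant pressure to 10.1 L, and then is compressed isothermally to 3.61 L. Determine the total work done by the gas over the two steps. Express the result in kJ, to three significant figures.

W_total ≈ -10.4 kJ

Step 1 (isobaric): W = PΔV = (1570 kPa)(10.1 − 6.31 L) = 5950 J.
After step 1: P = 1570 kPa, V = 10.1 L, T = 1018 K.
Step 2 (isothermal): W = P₁V₁ ln(V₂/V₁) = (15857) ln(3.61/10.1) = -16314 J.
W_total = 5950 − 16314 = -10364 J.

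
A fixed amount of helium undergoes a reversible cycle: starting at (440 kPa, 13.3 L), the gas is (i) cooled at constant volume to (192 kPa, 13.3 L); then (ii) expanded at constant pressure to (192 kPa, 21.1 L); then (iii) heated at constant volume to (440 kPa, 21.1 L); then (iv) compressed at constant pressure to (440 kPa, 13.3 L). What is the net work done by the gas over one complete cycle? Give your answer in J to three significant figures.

W_net ≈ -1930 J

Constant-volume legs do no work.
W(ii) = (192)(21.1 − 13.3) = 1498 J; W(iv) = (440)(13.3 − 21.1) = -3432 J.
W_net = 1498 − 3432 = -1934 J (the counter-clockwise enclosed area).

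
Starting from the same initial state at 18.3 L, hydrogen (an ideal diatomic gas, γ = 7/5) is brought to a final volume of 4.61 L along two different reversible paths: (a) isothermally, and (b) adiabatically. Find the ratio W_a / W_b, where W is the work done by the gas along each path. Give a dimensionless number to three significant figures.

W_a / W_b ≈ 0.749

Path (a) isothermal: W = P₁V₁ ln(V₂/V₁) → W_a/(P₁V₁) = -1.379.
Path (b) adiabatic: W = P₁V₁(1 − (V₁/V₂)^(γ−1))/(γ−1) → W_b/(P₁V₁) = -1.84.
W_a / W_b = -1.379 / -1.84 = 0.7495.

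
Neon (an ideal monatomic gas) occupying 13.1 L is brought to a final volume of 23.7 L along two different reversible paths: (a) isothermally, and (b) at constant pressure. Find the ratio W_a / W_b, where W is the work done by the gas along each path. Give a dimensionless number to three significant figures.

Path (a) isothermal: W = P₁V₁ ln(V₂/V₁) → W_a/(P₁V₁) = 0.5929.
Path (b) isobaric: W = P₁(V₂ − V₁) → W_b/(P₁V₁) = 0.8092.
W_a / W_b = 0.5929 / 0.8092 = 0.7327.

W_a / W_b ≈ 0.733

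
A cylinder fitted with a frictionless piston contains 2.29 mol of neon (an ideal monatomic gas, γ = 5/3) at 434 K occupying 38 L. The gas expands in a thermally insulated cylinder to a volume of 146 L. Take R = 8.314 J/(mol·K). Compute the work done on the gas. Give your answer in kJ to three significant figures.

W ≈ -7.34 kJ

Adiabatic: TV^(γ−1) = const with γ = 5/3.
T₂ = T₁ (V₁/V₂)^(γ−1) = 434 × (38/146)^0.667 = 434 × 0.4076 = 176.9 K.
W_by = nCᵥ(T₁ − T₂) = (2.29)(12.47)(434 − 176.9) = 7342 J.
Work on gas = −W_by = -7342 J.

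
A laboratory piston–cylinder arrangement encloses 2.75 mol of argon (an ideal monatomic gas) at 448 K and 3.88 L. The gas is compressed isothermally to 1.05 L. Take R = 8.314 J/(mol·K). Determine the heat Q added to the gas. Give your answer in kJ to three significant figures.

Q ≈ -13.4 kJ

Isothermal ⇒ ΔU = 0, so Q = W = nRT ln(V₂/V₁).
Q = (2.75)(8.314)(448) ln(1.05/3.88) = 10243 × -1.307 = -13388 J.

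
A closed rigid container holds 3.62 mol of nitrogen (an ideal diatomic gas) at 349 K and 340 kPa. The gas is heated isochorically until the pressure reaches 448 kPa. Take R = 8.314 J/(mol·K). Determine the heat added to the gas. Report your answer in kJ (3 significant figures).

Q ≈ 8.34 kJ

Constant volume ⇒ W = 0, so Q = ΔU = nCᵥΔT with Cᵥ = 5R/2 = 20.79 J/(mol·K).
At constant V, T₂/T₁ = P₂/P₁ ⇒ ΔT = T₁(P₂/P₁ − 1) = 349·(448/340 − 1) = 110.9 K.
ΔU = (3.62)(20.79)(110.9) = 8341 J.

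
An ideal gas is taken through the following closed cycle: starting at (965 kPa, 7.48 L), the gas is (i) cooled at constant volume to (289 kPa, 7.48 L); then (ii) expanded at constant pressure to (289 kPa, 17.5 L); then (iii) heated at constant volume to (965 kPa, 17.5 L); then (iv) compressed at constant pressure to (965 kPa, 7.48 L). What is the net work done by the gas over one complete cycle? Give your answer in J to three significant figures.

W_net ≈ -6770 J

Constant-volume legs do no work.
W(ii) = (289)(17.5 − 7.48) = 2896 J; W(iv) = (965)(7.48 − 17.5) = -9669 J.
W_net = 2896 − 9669 = -6774 J (the counter-clockwise enclosed area).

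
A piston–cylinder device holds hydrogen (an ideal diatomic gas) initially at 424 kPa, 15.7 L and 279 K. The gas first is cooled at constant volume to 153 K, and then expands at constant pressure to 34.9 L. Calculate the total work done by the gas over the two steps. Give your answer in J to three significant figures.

W_total ≈ 4460 J

Step 1 (isochoric): W = 0 (constant volume).
After step 1: P = 232.5 kPa (V unchanged).
Step 2 (isobaric): W = PΔV = (232.5 kPa)(34.9 − 15.7 L) = 4464 J.
W_total = 0 + 4464 = 4464 J.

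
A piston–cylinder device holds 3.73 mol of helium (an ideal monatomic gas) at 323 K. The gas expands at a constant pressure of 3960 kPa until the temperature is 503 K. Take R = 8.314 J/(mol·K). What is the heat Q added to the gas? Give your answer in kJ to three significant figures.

Q ≈ 14.0 kJ

Isobaric: W = nRΔT = (3.73)(8.314)(180) = 5582 J.
ΔU = nCᵥΔT with Cᵥ = 3R/2: ΔU = (3.73)(12.47)(180) = 8373 J.
Q = ΔU + W = 8373 + 5582 = 13955 J.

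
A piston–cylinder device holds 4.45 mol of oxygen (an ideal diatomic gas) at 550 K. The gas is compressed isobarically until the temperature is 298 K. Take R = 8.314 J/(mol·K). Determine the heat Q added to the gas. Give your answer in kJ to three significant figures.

Q ≈ -32.6 kJ

Isobaric: W = nRΔT = (4.45)(8.314)(-252) = -9323 J.
ΔU = nCᵥΔT with Cᵥ = 5R/2: ΔU = (4.45)(20.79)(-252) = -23308 J.
Q = ΔU + W = -23308 − 9323 = -32632 J.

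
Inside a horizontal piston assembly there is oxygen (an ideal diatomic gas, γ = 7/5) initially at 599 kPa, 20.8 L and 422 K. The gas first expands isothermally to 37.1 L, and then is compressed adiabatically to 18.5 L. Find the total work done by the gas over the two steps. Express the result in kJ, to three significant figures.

W_total ≈ -2.79 kJ

Step 1 (isothermal): W = P₁V₁ ln(V₂/V₁) = (12459) ln(37.1/20.8) = 7210 J.
After step 1: P = 335.8 kPa, V = 37.1 L, T = 422 K.
Step 2 (adiabatic): W = (P₁V₁ − P₂V₂)/(γ−1) = (12459 − 16458)/0.4 = -9996 J.
W_total = 7210 − 9996 = -2787 J.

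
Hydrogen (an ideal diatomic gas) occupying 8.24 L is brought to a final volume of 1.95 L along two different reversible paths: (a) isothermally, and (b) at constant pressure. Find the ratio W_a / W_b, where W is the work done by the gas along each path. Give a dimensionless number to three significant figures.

Path (a) isothermal: W = P₁V₁ ln(V₂/V₁) → W_a/(P₁V₁) = -1.441.
Path (b) isobaric: W = P₁(V₂ − V₁) → W_b/(P₁V₁) = -0.7633.
W_a / W_b = -1.441 / -0.7633 = 1.888.

W_a / W_b ≈ 1.89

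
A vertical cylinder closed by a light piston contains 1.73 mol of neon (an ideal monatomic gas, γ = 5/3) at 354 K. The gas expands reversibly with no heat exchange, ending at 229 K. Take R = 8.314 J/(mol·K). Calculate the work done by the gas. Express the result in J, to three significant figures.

Adiabatic ⇒ Q = 0, so W_by = −ΔU = nCᵥ(T₁ − T₂).
Cᵥ = 3R/2 = 12.47 J/(mol·K).
W = (1.73)(12.47)(354 − 229) = 2697 J.

W ≈ 2700 J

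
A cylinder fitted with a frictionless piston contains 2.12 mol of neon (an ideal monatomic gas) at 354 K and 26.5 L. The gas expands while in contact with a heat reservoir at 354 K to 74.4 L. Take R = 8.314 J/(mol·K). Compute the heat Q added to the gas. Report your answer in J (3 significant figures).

Isothermal ⇒ ΔU = 0, so Q = W = nRT ln(V₂/V₁).
Q = (2.12)(8.314)(354) ln(74.4/26.5) = 6239 × 1.032 = 6441 J.

Q ≈ 6440 J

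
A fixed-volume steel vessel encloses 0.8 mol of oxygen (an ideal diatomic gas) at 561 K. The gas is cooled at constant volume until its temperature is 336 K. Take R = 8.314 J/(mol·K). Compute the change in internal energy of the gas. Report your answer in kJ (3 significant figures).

ΔU ≈ -3.74 kJ

Constant volume ⇒ W = 0, so Q = ΔU = nCᵥΔT with Cᵥ = 5R/2 = 20.79 J/(mol·K).
ΔU = (0.8)(20.79)(336 − 561) = -3741 J.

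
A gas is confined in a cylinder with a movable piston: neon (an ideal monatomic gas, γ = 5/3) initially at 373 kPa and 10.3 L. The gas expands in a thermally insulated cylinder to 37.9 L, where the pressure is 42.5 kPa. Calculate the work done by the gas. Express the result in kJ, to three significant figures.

W ≈ 3.35 kJ

Adiabatic: W = (P₁V₁ − P₂V₂)/(γ − 1) with γ = 5/3.
P₁V₁ = 3842 J, P₂V₂ = 1611 J.
W = (3842 − 1611) / 0.6667 = 3347 J.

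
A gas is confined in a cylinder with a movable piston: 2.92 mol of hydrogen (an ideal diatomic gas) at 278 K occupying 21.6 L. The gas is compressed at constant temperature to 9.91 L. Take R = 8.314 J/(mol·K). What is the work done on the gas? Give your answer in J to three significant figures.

W ≈ 5260 J

Isothermal: W = nRT ln(V₂/V₁).
W = (2.92)(8.314)(278) × ln(9.91/21.6)
  = 6749 × -0.7791
W_by_gas = -5258 J; work on gas = −W_by = 5258 J.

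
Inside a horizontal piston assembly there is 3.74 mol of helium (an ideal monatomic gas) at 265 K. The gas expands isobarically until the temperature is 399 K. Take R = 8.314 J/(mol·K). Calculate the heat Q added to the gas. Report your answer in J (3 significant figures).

Q ≈ 10400 J

Isobaric: W = nRΔT = (3.74)(8.314)(134) = 4167 J.
ΔU = nCᵥΔT with Cᵥ = 3R/2: ΔU = (3.74)(12.47)(134) = 6250 J.
Q = ΔU + W = 6250 + 4167 = 10417 J.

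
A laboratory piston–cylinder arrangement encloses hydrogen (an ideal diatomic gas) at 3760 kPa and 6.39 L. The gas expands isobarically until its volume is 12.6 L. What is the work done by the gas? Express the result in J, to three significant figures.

Isobaric: W = P ΔV.
W = (3760 kPa)(12.6 − 6.39 L) = (3760)(6.21) = 23350 J.

W ≈ 23300 J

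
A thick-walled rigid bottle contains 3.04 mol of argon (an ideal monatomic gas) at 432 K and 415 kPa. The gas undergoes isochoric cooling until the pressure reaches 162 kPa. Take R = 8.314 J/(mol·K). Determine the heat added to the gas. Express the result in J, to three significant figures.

Q ≈ -9980 J

Constant volume ⇒ W = 0, so Q = ΔU = nCᵥΔT with Cᵥ = 3R/2 = 12.47 J/(mol·K).
At constant V, T₂/T₁ = P₂/P₁ ⇒ ΔT = T₁(P₂/P₁ − 1) = 432·(162/415 − 1) = -263.4 K.
ΔU = (3.04)(12.47)(-263.4) = -9985 J.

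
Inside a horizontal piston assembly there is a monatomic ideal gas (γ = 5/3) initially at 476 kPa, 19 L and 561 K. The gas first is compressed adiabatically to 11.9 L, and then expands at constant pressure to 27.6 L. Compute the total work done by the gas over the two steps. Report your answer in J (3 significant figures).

W_total ≈ 11300 J

Step 1 (adiabatic): W = (P₁V₁ − P₂V₂)/(γ−1) = (9044 − 12355)/0.667 = -4966 J.
After step 1: P = 1038 kPa, V = 11.9 L, T = 766.4 K.
Step 2 (isobaric): W = PΔV = (1038 kPa)(27.6 − 11.9 L) = 16300 J.
W_total = -4966 + 16300 = 11334 J.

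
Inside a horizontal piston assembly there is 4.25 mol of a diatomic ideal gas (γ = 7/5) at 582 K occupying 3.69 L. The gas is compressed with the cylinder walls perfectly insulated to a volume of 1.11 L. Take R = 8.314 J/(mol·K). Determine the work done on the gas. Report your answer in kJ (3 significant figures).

Adiabatic: TV^(γ−1) = const with γ = 7/5.
T₂ = T₁ (V₁/V₂)^(γ−1) = 582 × (3.69/1.11)^0.4 = 582 × 1.617 = 941 K.
W_by = nCᵥ(T₁ − T₂) = (4.25)(20.79)(582 − 941) = -31716 J.
Work on gas = −W_by = 31716 J.

W ≈ 31.7 kJ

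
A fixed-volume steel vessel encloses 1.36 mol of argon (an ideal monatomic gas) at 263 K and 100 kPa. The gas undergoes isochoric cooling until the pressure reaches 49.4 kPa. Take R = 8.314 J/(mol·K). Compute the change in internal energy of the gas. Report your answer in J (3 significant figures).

Constant volume ⇒ W = 0, so Q = ΔU = nCᵥΔT with Cᵥ = 3R/2 = 12.47 J/(mol·K).
At constant V, T₂/T₁ = P₂/P₁ ⇒ ΔT = T₁(P₂/P₁ − 1) = 263·(49.4/100 − 1) = -133.1 K.
ΔU = (1.36)(12.47)(-133.1) = -2257 J.

ΔU ≈ -2260 J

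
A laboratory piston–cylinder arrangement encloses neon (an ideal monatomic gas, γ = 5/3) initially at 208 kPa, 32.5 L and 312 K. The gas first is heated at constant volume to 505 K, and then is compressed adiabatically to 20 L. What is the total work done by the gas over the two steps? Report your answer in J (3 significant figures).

Step 1 (isochoric): W = 0 (constant volume).
After step 1: P = 336.7 kPa (V unchanged).
Step 2 (adiabatic): W = (P₁V₁ − P₂V₂)/(γ−1) = (10942 − 15124)/0.667 = -6273 J.
W_total = 0 − 6273 = -6273 J.

W_total ≈ -6270 J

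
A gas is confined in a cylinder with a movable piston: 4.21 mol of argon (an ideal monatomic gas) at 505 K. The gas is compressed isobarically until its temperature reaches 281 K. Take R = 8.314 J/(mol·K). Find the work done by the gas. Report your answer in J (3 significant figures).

Isobaric: W = P ΔV = nR ΔT.
W = (4.21)(8.314)(281 − 505) = -7840 J.

W ≈ -7840 J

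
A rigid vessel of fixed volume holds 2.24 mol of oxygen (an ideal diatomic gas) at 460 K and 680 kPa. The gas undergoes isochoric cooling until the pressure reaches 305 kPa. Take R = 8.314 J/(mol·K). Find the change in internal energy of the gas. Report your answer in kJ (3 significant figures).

ΔU ≈ -11.8 kJ

Constant volume ⇒ W = 0, so Q = ΔU = nCᵥΔT with Cᵥ = 5R/2 = 20.79 J/(mol·K).
At constant V, T₂/T₁ = P₂/P₁ ⇒ ΔT = T₁(P₂/P₁ − 1) = 460·(305/680 − 1) = -253.7 K.
ΔU = (2.24)(20.79)(-253.7) = -11811 J.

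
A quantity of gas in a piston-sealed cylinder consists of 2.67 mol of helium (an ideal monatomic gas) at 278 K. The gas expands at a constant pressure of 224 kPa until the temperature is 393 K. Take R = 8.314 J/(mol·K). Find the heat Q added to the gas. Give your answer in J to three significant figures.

Isobaric: W = nRΔT = (2.67)(8.314)(115) = 2553 J.
ΔU = nCᵥΔT with Cᵥ = 3R/2: ΔU = (2.67)(12.47)(115) = 3829 J.
Q = ΔU + W = 3829 + 2553 = 6382 J.

Q ≈ 6380 J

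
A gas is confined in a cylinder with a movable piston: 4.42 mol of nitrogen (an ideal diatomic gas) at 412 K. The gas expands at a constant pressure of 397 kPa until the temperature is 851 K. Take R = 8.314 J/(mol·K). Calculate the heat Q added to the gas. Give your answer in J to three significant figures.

Q ≈ 56500 J

Isobaric: W = nRΔT = (4.42)(8.314)(439) = 16132 J.
ΔU = nCᵥΔT with Cᵥ = 5R/2: ΔU = (4.42)(20.79)(439) = 40331 J.
Q = ΔU + W = 40331 + 16132 = 56463 J.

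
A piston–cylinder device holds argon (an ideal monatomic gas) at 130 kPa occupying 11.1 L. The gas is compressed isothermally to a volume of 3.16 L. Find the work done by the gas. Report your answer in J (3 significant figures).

W ≈ -1810 J

Isothermal: W = nRT ln(V₂/V₁) = P₁V₁ ln(V₂/V₁).
P₁V₁ = (130 kPa)(11.1 L) = 1443 J.
W = 1443 × ln(3.16/11.1) = 1443 × -1.256
W_by_gas = -1813 J.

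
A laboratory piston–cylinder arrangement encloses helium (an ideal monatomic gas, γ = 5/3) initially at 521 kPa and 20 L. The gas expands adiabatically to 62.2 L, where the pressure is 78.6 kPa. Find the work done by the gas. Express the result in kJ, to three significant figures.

Adiabatic: W = (P₁V₁ − P₂V₂)/(γ − 1) with γ = 5/3.
P₁V₁ = 10420 J, P₂V₂ = 4889 J.
W = (10420 − 4889) / 0.6667 = 8297 J.

W ≈ 8.30 kJ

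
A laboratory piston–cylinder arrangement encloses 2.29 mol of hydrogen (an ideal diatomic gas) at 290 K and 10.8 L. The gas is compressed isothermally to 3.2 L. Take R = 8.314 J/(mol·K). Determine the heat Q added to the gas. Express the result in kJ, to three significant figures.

Q ≈ -6.72 kJ

Isothermal ⇒ ΔU = 0, so Q = W = nRT ln(V₂/V₁).
Q = (2.29)(8.314)(290) ln(3.2/10.8) = 5521 × -1.216 = -6716 J.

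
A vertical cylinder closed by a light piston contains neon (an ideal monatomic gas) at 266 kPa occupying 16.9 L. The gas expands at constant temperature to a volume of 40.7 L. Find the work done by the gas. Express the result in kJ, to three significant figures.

W ≈ 3.95 kJ

Isothermal: W = nRT ln(V₂/V₁) = P₁V₁ ln(V₂/V₁).
P₁V₁ = (266 kPa)(16.9 L) = 4495 J.
W = 4495 × ln(40.7/16.9) = 4495 × 0.8789
W_by_gas = 3951 J.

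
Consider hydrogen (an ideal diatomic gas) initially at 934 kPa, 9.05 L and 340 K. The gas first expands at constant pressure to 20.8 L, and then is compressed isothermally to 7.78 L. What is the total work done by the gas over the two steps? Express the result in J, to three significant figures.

Step 1 (isobaric): W = PΔV = (934 kPa)(20.8 − 9.05 L) = 10974 J.
After step 1: P = 934 kPa, V = 20.8 L, T = 781.4 K.
Step 2 (isothermal): W = P₁V₁ ln(V₂/V₁) = (19427) ln(7.78/20.8) = -19105 J.
W_total = 10974 − 19105 = -8130 J.

W_total ≈ -8130 J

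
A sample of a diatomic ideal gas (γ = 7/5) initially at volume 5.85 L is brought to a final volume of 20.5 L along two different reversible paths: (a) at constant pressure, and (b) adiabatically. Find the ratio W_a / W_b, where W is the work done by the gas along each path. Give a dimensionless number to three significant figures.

Path (a) isobaric: W = P₁(V₂ − V₁) → W_a/(P₁V₁) = 2.504.
Path (b) adiabatic: W = P₁V₁(1 − (V₁/V₂)^(γ−1))/(γ−1) → W_b/(P₁V₁) = 0.9861.
W_a / W_b = 2.504 / 0.9861 = 2.54.

W_a / W_b ≈ 2.54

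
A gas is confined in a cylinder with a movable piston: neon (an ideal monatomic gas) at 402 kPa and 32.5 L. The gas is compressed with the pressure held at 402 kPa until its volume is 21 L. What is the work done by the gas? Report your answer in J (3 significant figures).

W ≈ -4620 J

Isobaric: W = P ΔV.
W = (402 kPa)(21 − 32.5 L) = (402)(-11.5) = -4623 J.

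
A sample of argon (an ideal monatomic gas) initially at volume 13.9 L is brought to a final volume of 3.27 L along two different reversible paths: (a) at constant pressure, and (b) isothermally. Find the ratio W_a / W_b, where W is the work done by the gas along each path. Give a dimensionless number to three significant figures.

W_a / W_b ≈ 0.528

Path (a) isobaric: W = P₁(V₂ − V₁) → W_a/(P₁V₁) = -0.7647.
Path (b) isothermal: W = P₁V₁ ln(V₂/V₁) → W_b/(P₁V₁) = -1.447.
W_a / W_b = -0.7647 / -1.447 = 0.5285.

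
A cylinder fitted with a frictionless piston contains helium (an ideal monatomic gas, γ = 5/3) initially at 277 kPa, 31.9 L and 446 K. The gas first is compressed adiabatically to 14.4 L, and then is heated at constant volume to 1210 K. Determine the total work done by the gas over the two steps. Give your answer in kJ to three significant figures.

W_total ≈ -9.27 kJ

Step 1 (adiabatic): W = (P₁V₁ − P₂V₂)/(γ−1) = (8836 − 15016)/0.667 = -9270 J.
Step 2 (isochoric): W = 0 (constant volume).
W_total = -9270 + 0 = -9270 J.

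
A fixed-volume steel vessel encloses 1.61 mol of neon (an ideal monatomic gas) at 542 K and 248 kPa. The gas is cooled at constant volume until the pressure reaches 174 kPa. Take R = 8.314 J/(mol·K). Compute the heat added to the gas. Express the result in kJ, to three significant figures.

Q ≈ -3.25 kJ

Constant volume ⇒ W = 0, so Q = ΔU = nCᵥΔT with Cᵥ = 3R/2 = 12.47 J/(mol·K).
At constant V, T₂/T₁ = P₂/P₁ ⇒ ΔT = T₁(P₂/P₁ − 1) = 542·(174/248 − 1) = -161.7 K.
ΔU = (1.61)(12.47)(-161.7) = -3247 J.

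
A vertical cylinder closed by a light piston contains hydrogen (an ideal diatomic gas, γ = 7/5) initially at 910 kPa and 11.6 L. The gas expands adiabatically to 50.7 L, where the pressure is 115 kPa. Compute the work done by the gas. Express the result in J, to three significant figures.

Adiabatic: W = (P₁V₁ − P₂V₂)/(γ − 1) with γ = 7/5.
P₁V₁ = 10556 J, P₂V₂ = 5830 J.
W = (10556 − 5830) / 0.4 = 11814 J.

W ≈ 11800 J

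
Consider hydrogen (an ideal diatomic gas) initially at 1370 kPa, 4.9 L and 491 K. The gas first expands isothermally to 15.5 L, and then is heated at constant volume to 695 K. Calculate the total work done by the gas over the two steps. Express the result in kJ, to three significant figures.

Step 1 (isothermal): W = P₁V₁ ln(V₂/V₁) = (6713) ln(15.5/4.9) = 7731 J.
Step 2 (isochoric): W = 0 (constant volume).
W_total = 7731 + 0 = 7731 J.

W_total ≈ 7.73 kJ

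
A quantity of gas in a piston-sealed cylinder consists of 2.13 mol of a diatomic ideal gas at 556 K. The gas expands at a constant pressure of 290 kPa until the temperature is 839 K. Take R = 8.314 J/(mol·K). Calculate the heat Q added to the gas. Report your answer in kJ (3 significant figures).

Isobaric: W = nRΔT = (2.13)(8.314)(283) = 5012 J.
ΔU = nCᵥΔT with Cᵥ = 5R/2: ΔU = (2.13)(20.79)(283) = 12529 J.
Q = ΔU + W = 12529 + 5012 = 17541 J.

Q ≈ 17.5 kJ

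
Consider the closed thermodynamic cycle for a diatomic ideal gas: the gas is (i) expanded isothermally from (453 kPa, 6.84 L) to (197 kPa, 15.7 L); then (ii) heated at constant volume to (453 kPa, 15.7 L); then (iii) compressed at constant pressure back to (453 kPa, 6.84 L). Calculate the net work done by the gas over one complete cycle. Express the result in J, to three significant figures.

W_net ≈ -1440 J

Leg (i): W = PᵢVᵢ ln(V_f/Vᵢ) = (3099) ln(15.7/6.84) = 2574 J.
Leg (ii): W = 0.
Leg (iii): W = PΔV = (453)(6.84 − 15.7) = -4014 J.
W_net = 2574 − 4014 = -1439 J.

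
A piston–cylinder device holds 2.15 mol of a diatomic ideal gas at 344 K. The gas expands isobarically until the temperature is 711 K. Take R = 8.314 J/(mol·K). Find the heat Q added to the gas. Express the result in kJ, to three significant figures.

Q ≈ 23.0 kJ

Isobaric: W = nRΔT = (2.15)(8.314)(367) = 6560 J.
ΔU = nCᵥΔT with Cᵥ = 5R/2: ΔU = (2.15)(20.79)(367) = 16400 J.
Q = ΔU + W = 16400 + 6560 = 22961 J.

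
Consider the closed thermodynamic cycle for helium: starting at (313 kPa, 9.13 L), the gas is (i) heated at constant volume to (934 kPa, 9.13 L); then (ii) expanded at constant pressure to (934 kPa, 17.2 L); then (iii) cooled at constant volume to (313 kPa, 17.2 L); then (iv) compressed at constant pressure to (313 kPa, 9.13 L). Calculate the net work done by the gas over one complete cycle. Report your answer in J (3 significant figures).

W_net ≈ 5010 J

Constant-volume legs do no work.
W(ii) = (934)(17.2 − 9.13) = 7537 J; W(iv) = (313)(9.13 − 17.2) = -2526 J.
W_net = 7537 − 2526 = 5011 J (the clockwise enclosed area).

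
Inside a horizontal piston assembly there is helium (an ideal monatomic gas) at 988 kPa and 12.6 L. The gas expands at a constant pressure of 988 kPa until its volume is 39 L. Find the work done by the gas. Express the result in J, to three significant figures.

W ≈ 26100 J

Isobaric: W = P ΔV.
W = (988 kPa)(39 − 12.6 L) = (988)(26.4) = 26083 J.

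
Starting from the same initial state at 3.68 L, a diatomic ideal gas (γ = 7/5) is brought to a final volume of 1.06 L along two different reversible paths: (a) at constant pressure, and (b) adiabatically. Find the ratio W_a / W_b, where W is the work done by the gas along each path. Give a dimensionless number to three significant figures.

W_a / W_b ≈ 0.441

Path (a) isobaric: W = P₁(V₂ − V₁) → W_a/(P₁V₁) = -0.712.
Path (b) adiabatic: W = P₁V₁(1 − (V₁/V₂)^(γ−1))/(γ−1) → W_b/(P₁V₁) = -1.613.
W_a / W_b = -0.712 / -1.613 = 0.4414.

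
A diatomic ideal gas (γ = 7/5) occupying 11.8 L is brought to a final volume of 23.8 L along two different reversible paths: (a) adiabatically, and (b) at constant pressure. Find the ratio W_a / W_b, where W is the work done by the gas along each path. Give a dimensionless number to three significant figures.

Path (a) adiabatic: W = P₁V₁(1 − (V₁/V₂)^(γ−1))/(γ−1) → W_a/(P₁V₁) = 0.6117.
Path (b) isobaric: W = P₁(V₂ − V₁) → W_b/(P₁V₁) = 1.017.
W_a / W_b = 0.6117 / 1.017 = 0.6015.

W_a / W_b ≈ 0.602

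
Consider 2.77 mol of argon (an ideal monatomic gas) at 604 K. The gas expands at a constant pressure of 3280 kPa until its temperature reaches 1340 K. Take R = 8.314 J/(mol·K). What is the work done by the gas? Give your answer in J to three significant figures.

W ≈ 16900 J

Isobaric: W = P ΔV = nR ΔT.
W = (2.77)(8.314)(1340 − 604) = 16950 J.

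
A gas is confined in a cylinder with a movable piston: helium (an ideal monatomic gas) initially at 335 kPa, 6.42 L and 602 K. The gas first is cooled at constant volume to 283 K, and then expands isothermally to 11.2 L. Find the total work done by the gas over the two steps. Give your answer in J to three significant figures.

Step 1 (isochoric): W = 0 (constant volume).
After step 1: P = 157.5 kPa (V unchanged).
Step 2 (isothermal): W = P₁V₁ ln(V₂/V₁) = (1011) ln(11.2/6.42) = 562.6 J.
W_total = 0 + 562.6 = 562.6 J.

W_total ≈ 563 J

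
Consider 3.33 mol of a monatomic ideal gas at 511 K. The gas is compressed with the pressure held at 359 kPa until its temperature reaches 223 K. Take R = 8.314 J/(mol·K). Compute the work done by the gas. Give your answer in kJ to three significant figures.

W ≈ -7.97 kJ

Isobaric: W = P ΔV = nR ΔT.
W = (3.33)(8.314)(223 − 511) = -7973 J.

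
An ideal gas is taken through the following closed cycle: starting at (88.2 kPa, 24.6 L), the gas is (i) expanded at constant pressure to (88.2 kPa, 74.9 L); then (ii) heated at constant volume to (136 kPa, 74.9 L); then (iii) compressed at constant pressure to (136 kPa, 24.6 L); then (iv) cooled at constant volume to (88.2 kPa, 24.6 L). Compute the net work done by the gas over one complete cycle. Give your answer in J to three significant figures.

Constant-volume legs do no work.
W(i) = (88.2)(74.9 − 24.6) = 4436 J; W(iii) = (136)(24.6 − 74.9) = -6841 J.
W_net = 4436 − 6841 = -2404 J (the counter-clockwise enclosed area).

W_net ≈ -2400 J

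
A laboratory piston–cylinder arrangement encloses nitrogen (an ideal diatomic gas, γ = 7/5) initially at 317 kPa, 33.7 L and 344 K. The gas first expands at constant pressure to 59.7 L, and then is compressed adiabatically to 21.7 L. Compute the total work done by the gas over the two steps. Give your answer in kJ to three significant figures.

Step 1 (isobaric): W = PΔV = (317 kPa)(59.7 − 33.7 L) = 8242 J.
After step 1: P = 317 kPa, V = 59.7 L, T = 609.4 K.
Step 2 (adiabatic): W = (P₁V₁ − P₂V₂)/(γ−1) = (18925 − 28369)/0.4 = -23609 J.
W_total = 8242 − 23609 = -15367 J.

W_total ≈ -15.4 kJ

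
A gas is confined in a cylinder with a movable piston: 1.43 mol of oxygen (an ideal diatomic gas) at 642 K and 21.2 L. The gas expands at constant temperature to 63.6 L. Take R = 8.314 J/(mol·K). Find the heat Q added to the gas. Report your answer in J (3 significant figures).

Isothermal ⇒ ΔU = 0, so Q = W = nRT ln(V₂/V₁).
Q = (1.43)(8.314)(642) ln(63.6/21.2) = 7633 × 1.099 = 8385 J.

Q ≈ 8390 J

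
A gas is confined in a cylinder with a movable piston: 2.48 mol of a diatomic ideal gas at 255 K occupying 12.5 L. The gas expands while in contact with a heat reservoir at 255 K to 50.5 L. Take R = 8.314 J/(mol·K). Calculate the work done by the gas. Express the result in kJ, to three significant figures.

W ≈ 7.34 kJ

Isothermal: W = nRT ln(V₂/V₁).
W = (2.48)(8.314)(255) × ln(50.5/12.5)
  = 5258 × 1.396
W_by_gas = 7341 J.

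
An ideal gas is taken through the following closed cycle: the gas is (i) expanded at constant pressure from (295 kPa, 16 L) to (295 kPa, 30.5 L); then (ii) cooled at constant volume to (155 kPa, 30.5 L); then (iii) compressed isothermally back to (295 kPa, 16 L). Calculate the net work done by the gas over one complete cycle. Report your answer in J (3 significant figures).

Leg (i): W = PΔV = (295)(30.5 − 16) = 4278 J.
Leg (ii): W = 0.
Leg (iii): W = PᵢVᵢ ln(V_f/Vᵢ) = (4728) ln(16/30.5) = -3050 J.
W_net = 4278 − 3050 = 1228 J.

W_net ≈ 1230 J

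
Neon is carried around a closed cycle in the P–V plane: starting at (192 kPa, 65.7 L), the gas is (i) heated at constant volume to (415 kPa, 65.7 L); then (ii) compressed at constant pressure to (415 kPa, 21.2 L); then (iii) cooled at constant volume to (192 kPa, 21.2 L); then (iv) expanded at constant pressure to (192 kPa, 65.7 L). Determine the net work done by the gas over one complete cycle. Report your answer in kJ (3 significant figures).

W_net ≈ -9.92 kJ

Constant-volume legs do no work.
W(ii) = (415)(21.2 − 65.7) = -18468 J; W(iv) = (192)(65.7 − 21.2) = 8544 J.
W_net = -18468 + 8544 = -9924 J (the counter-clockwise enclosed area).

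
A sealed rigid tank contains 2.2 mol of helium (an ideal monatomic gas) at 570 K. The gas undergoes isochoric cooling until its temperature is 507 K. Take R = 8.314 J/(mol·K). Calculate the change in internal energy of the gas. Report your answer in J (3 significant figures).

ΔU ≈ -1730 J

Constant volume ⇒ W = 0, so Q = ΔU = nCᵥΔT with Cᵥ = 3R/2 = 12.47 J/(mol·K).
ΔU = (2.2)(12.47)(507 − 570) = -1728 J.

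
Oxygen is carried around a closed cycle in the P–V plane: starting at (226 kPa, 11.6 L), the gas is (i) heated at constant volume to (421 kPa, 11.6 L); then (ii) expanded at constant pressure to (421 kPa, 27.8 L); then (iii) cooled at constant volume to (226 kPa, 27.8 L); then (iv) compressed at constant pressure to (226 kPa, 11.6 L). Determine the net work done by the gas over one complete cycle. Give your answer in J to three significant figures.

Constant-volume legs do no work.
W(ii) = (421)(27.8 − 11.6) = 6820 J; W(iv) = (226)(11.6 − 27.8) = -3661 J.
W_net = 6820 − 3661 = 3159 J (the clockwise enclosed area).

W_net ≈ 3160 J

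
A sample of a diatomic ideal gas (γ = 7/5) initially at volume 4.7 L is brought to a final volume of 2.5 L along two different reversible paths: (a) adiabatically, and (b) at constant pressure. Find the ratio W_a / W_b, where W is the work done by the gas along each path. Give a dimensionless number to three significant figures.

Path (a) adiabatic: W = P₁V₁(1 − (V₁/V₂)^(γ−1))/(γ−1) → W_a/(P₁V₁) = -0.7181.
Path (b) isobaric: W = P₁(V₂ − V₁) → W_b/(P₁V₁) = -0.4681.
W_a / W_b = -0.7181 / -0.4681 = 1.534.

W_a / W_b ≈ 1.53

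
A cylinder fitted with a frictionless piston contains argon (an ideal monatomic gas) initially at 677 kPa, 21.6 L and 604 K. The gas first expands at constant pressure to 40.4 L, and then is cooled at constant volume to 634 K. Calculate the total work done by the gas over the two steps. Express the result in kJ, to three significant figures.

Step 1 (isobaric): W = PΔV = (677 kPa)(40.4 − 21.6 L) = 12728 J.
Step 2 (isochoric): W = 0 (constant volume).
W_total = 12728 + 0 = 12728 J.

W_total ≈ 12.7 kJ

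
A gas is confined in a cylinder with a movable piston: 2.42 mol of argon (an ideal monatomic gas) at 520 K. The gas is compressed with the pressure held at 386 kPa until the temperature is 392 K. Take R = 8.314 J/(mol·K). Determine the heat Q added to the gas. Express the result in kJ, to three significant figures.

Isobaric: W = nRΔT = (2.42)(8.314)(-128) = -2575 J.
ΔU = nCᵥΔT with Cᵥ = 3R/2: ΔU = (2.42)(12.47)(-128) = -3863 J.
Q = ΔU + W = -3863 − 2575 = -6438 J.

Q ≈ -6.44 kJ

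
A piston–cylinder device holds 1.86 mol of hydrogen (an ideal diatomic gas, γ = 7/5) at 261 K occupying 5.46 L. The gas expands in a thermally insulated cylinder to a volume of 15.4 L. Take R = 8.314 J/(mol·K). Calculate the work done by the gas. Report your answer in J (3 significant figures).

Adiabatic: TV^(γ−1) = const with γ = 7/5.
T₂ = T₁ (V₁/V₂)^(γ−1) = 261 × (5.46/15.4)^0.4 = 261 × 0.6605 = 172.4 K.
W_by = nCᵥ(T₁ − T₂) = (1.86)(20.79)(261 − 172.4) = 3426 J.

W ≈ 3430 J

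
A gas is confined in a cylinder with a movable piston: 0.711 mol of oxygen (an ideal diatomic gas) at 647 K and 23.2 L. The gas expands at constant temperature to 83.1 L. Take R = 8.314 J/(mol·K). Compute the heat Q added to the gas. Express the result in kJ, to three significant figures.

Q ≈ 4.88 kJ

Isothermal ⇒ ΔU = 0, so Q = W = nRT ln(V₂/V₁).
Q = (0.711)(8.314)(647) ln(83.1/23.2) = 3825 × 1.276 = 4880 J.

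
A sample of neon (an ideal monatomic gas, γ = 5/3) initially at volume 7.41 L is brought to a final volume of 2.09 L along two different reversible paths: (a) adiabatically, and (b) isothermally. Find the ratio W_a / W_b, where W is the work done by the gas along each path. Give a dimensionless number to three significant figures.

Path (a) adiabatic: W = P₁V₁(1 − (V₁/V₂)^(γ−1))/(γ−1) → W_a/(P₁V₁) = -1.988.
Path (b) isothermal: W = P₁V₁ ln(V₂/V₁) → W_b/(P₁V₁) = -1.266.
W_a / W_b = -1.988 / -1.266 = 1.57.

W_a / W_b ≈ 1.57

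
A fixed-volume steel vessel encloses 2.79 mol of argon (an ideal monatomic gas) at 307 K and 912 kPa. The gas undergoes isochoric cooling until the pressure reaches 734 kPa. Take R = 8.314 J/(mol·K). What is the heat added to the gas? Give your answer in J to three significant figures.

Q ≈ -2080 J

Constant volume ⇒ W = 0, so Q = ΔU = nCᵥΔT with Cᵥ = 3R/2 = 12.47 J/(mol·K).
At constant V, T₂/T₁ = P₂/P₁ ⇒ ΔT = T₁(P₂/P₁ − 1) = 307·(734/912 − 1) = -59.92 K.
ΔU = (2.79)(12.47)(-59.92) = -2085 J.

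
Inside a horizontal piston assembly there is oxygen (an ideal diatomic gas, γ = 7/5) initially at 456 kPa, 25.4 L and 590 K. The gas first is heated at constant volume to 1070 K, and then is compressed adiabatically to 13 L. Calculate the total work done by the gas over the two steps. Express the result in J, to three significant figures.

W_total ≈ -16100 J

Step 1 (isochoric): W = 0 (constant volume).
After step 1: P = 827 kPa (V unchanged).
Step 2 (adiabatic): W = (P₁V₁ − P₂V₂)/(γ−1) = (21005 − 27459)/0.4 = -16134 J.
W_total = 0 − 16134 = -16134 J.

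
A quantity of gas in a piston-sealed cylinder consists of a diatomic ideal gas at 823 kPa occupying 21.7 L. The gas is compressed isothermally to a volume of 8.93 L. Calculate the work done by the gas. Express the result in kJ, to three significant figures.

W ≈ -15.9 kJ

Isothermal: W = nRT ln(V₂/V₁) = P₁V₁ ln(V₂/V₁).
P₁V₁ = (823 kPa)(21.7 L) = 17859 J.
W = 17859 × ln(8.93/21.7) = 17859 × -0.8879
W_by_gas = -15857 J.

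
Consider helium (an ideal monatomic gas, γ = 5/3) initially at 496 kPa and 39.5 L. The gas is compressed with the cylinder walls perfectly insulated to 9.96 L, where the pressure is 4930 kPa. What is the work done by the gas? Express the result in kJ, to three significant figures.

Adiabatic: W = (P₁V₁ − P₂V₂)/(γ − 1) with γ = 5/3.
P₁V₁ = 19592 J, P₂V₂ = 49103 J.
W = (19592 − 49103) / 0.6667 = -44266 J.

W ≈ -44.3 kJ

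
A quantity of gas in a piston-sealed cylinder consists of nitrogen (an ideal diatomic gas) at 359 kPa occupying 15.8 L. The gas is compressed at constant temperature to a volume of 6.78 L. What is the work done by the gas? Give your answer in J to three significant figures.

Isothermal: W = nRT ln(V₂/V₁) = P₁V₁ ln(V₂/V₁).
P₁V₁ = (359 kPa)(15.8 L) = 5672 J.
W = 5672 × ln(6.78/15.8) = 5672 × -0.846
W_by_gas = -4799 J.

W ≈ -4800 J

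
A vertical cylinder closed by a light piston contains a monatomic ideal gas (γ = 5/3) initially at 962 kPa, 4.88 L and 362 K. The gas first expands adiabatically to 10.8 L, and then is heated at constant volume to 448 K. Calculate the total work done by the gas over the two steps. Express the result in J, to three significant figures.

Step 1 (adiabatic): W = (P₁V₁ − P₂V₂)/(γ−1) = (4695 − 2764)/0.667 = 2895 J.
Step 2 (isochoric): W = 0 (constant volume).
W_total = 2895 + 0 = 2895 J.

W_total ≈ 2900 J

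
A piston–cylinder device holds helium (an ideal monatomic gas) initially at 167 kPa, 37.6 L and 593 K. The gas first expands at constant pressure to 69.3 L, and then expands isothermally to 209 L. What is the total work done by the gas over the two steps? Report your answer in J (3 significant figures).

W_total ≈ 18100 J

Step 1 (isobaric): W = PΔV = (167 kPa)(69.3 − 37.6 L) = 5294 J.
After step 1: P = 167 kPa, V = 69.3 L, T = 1093 K.
Step 2 (isothermal): W = P₁V₁ ln(V₂/V₁) = (11573) ln(209/69.3) = 12775 J.
W_total = 5294 + 12775 = 18069 J.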